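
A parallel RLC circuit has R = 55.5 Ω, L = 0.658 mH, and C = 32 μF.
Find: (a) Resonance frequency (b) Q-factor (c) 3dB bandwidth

Step 1 — Resonance: ω₀ = 1/√(LC) = 1/√(0.000658·3.2e-05) = 6891 rad/s.
Step 2 — f₀ = ω₀/(2π) = 1097 Hz.
Step 3 — Parallel Q: Q = R/(ω₀L) = 55.5/(6891·0.000658) = 12.24.
Step 4 — Bandwidth: Δω = ω₀/Q = 563.1 rad/s; BW = Δω/(2π) = 89.61 Hz.

(a) f₀ = 1097 Hz  (b) Q = 12.24  (c) BW = 89.61 Hz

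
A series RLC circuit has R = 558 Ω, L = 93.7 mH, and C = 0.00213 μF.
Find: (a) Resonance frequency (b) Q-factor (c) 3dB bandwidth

Step 1 — Resonance condition Im(Z)=0 gives ω₀ = 1/√(LC).
Step 2 — ω₀ = 1/√(0.0937·2.13e-09) = 7.078e+04 rad/s.
Step 3 — f₀ = ω₀/(2π) = 1.127e+04 Hz.
Step 4 — Series Q: Q = ω₀L/R = 7.078e+04·0.0937/558 = 11.89.
Step 5 — 3dB bandwidth: Δω = ω₀/Q = 5955 rad/s; BW = Δω/(2π) = 947.8 Hz.

(a) f₀ = 1.127e+04 Hz  (b) Q = 11.89  (c) BW = 947.8 Hz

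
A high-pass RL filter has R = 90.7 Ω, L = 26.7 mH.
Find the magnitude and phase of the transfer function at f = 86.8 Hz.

Step 1 — Angular frequency: ω = 2π·86.8 = 545.4 rad/s.
Step 2 — Transfer function: H(jω) = jωL/(R + jωL).
Step 3 — Numerator jωL = j·14.56; denominator R + jωL = 90.7 + j14.56.
Step 4 — H = 0.02513 + j0.1565.
Step 5 — Magnitude: |H| = 0.1585 (-16.0 dB); phase: φ = 80.9°.

|H| = 0.1585 (-16.0 dB), φ = 80.9°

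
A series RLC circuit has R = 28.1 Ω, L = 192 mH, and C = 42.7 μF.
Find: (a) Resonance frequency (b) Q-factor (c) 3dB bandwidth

Step 1 — Resonance condition Im(Z)=0 gives ω₀ = 1/√(LC).
Step 2 — ω₀ = 1/√(0.192·4.27e-05) = 349.2 rad/s.
Step 3 — f₀ = ω₀/(2π) = 55.58 Hz.
Step 4 — Series Q: Q = ω₀L/R = 349.2·0.192/28.1 = 2.386.
Step 5 — 3dB bandwidth: Δω = ω₀/Q = 146.4 rad/s; BW = Δω/(2π) = 23.29 Hz.

(a) f₀ = 55.58 Hz  (b) Q = 2.386  (c) BW = 23.29 Hz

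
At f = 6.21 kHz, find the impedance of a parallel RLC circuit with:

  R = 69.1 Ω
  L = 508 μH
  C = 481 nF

Step 1 — Angular frequency: ω = 2π·f = 2π·6210 = 3.902e+04 rad/s.
Step 2 — Component impedances:
  R: Z = R = 69.1 Ω
  L: Z = jωL = j·3.902e+04·0.000508 = 0 + j19.82 Ω
  C: Z = 1/(jωC) = -j/(ω·C) = 0 - j53.28 Ω
Step 3 — Parallel combination: 1/Z_total = 1/R + 1/L + 1/C; Z_total = 11.93 + j26.11 Ω = 28.71∠65.5° Ω.

Z = 11.93 + j26.11 Ω = 28.71∠65.5° Ω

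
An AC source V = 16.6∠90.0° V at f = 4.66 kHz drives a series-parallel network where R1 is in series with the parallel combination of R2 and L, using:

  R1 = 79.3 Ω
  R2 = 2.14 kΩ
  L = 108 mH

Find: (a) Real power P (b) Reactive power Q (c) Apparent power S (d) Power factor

Step 1 — Angular frequency: ω = 2π·f = 2π·4660 = 2.928e+04 rad/s.
Step 2 — Component impedances:
  R1: Z = R = 79.3 Ω
  R2: Z = R = 2140 Ω
  L: Z = jωL = j·2.928e+04·0.108 = 0 + j3162 Ω
Step 3 — Parallel branch: R2 || L = 1/(1/R2 + 1/L) = 1468 + j993.3 Ω.
Step 4 — Series with R1: Z_total = R1 + (R2 || L) = 1547 + j993.3 Ω = 1839∠32.7° Ω.
Step 5 — Source phasor: V = 16.6∠90.0° V = 0 + j16.6 V.
Step 6 — Current: I = V / Z = 0.004878 + j0.007598 A = 0.009029∠57.3° A.
Step 7 — Complex power: S = V·I* = 0.1261 + j0.08098 VA.
Step 8 — Real power: P = Re(S) = 0.1261 W.
Step 9 — Reactive power: Q = Im(S) = 0.08098 VAR.
Step 10 — Apparent power: |S| = 0.1499 VA.
Step 11 — Power factor: PF = P/|S| = 0.8415 (lagging).

(a) P = 0.1261 W  (b) Q = 0.08098 VAR  (c) S = 0.1499 VA  (d) PF = 0.8415 (lagging)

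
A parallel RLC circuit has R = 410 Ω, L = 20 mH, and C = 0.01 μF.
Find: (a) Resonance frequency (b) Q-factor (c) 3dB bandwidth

Step 1 — Resonance: ω₀ = 1/√(LC) = 1/√(0.02·1e-08) = 7.071e+04 rad/s.
Step 2 — f₀ = ω₀/(2π) = 1.125e+04 Hz.
Step 3 — Parallel Q: Q = R/(ω₀L) = 410/(7.071e+04·0.02) = 0.2899.
Step 4 — Bandwidth: Δω = ω₀/Q = 2.439e+05 rad/s; BW = Δω/(2π) = 3.882e+04 Hz.

(a) f₀ = 1.125e+04 Hz  (b) Q = 0.2899  (c) BW = 3.882e+04 Hz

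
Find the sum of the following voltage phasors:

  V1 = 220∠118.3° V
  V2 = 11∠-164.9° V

Step 1 — Convert each phasor to rectangular form:
  V1 = 220·(cos(118.3°) + j·sin(118.3°)) = -104.3 + j193.7 V
  V2 = 11·(cos(-164.9°) + j·sin(-164.9°)) = -10.62 - j2.866 V
Step 2 — Sum components: V_total = -114.9 + j190.8 V.
Step 3 — Convert to polar: |V_total| = 222.8 V, ∠V_total = 121.1°.

V_total = 222.8∠121.1° V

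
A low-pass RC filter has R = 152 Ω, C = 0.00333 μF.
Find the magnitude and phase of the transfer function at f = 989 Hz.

Step 1 — Angular frequency: ω = 2π·989 = 6214 rad/s.
Step 2 — Transfer function: H(jω) = 1/(1 + jωRC).
Step 3 — Denominator: 1 + jωRC = 1 + j·6214·152·3.33e-09 = 1 + j0.003145.
Step 4 — H = 1 - j0.003145.
Step 5 — Magnitude: |H| = 1 (-0.0 dB); phase: φ = -0.2°.

|H| = 1 (-0.0 dB), φ = -0.2°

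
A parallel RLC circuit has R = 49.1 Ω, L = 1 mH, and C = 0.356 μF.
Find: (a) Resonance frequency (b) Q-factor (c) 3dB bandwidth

Step 1 — Resonance: ω₀ = 1/√(LC) = 1/√(0.001·3.56e-07) = 5.3e+04 rad/s.
Step 2 — f₀ = ω₀/(2π) = 8435 Hz.
Step 3 — Parallel Q: Q = R/(ω₀L) = 49.1/(5.3e+04·0.001) = 0.9264.
Step 4 — Bandwidth: Δω = ω₀/Q = 5.721e+04 rad/s; BW = Δω/(2π) = 9105 Hz.

(a) f₀ = 8435 Hz  (b) Q = 0.9264  (c) BW = 9105 Hz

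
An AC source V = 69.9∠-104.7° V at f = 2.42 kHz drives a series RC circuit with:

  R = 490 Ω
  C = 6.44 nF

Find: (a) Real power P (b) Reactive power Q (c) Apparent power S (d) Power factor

Step 1 — Angular frequency: ω = 2π·f = 2π·2420 = 1.521e+04 rad/s.
Step 2 — Component impedances:
  R: Z = R = 490 Ω
  C: Z = 1/(jωC) = -j/(ω·C) = 0 - j1.021e+04 Ω
Step 3 — Series combination: Z_total = R + C = 490 - j1.021e+04 Ω = 1.022e+04∠-87.3° Ω.
Step 4 — Source phasor: V = 69.9∠-104.7° V = -17.74 - j67.61 V.
Step 5 — Current: I = V / Z = 0.006522 - j0.00205 A = 0.006837∠-17.4° A.
Step 6 — Complex power: S = V·I* = 0.0229 - j0.4773 VA.
Step 7 — Real power: P = Re(S) = 0.0229 W.
Step 8 — Reactive power: Q = Im(S) = -0.4773 VAR.
Step 9 — Apparent power: |S| = 0.4779 VA.
Step 10 — Power factor: PF = P/|S| = 0.04793 (leading).

(a) P = 0.0229 W  (b) Q = -0.4773 VAR  (c) S = 0.4779 VA  (d) PF = 0.04793 (leading)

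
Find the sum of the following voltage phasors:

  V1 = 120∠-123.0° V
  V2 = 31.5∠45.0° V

Step 1 — Convert each phasor to rectangular form:
  V1 = 120·(cos(-123.0°) + j·sin(-123.0°)) = -65.36 - j100.6 V
  V2 = 31.5·(cos(45.0°) + j·sin(45.0°)) = 22.27 + j22.27 V
Step 2 — Sum components: V_total = -43.08 - j78.37 V.
Step 3 — Convert to polar: |V_total| = 89.43 V, ∠V_total = -118.8°.

V_total = 89.43∠-118.8° V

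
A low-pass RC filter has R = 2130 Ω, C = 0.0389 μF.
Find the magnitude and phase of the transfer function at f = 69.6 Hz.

Step 1 — Angular frequency: ω = 2π·69.6 = 437.3 rad/s.
Step 2 — Transfer function: H(jω) = 1/(1 + jωRC).
Step 3 — Denominator: 1 + jωRC = 1 + j·437.3·2130·3.89e-08 = 1 + j0.03623.
Step 4 — H = 0.9987 - j0.03619.
Step 5 — Magnitude: |H| = 0.9993 (-0.0 dB); phase: φ = -2.1°.

|H| = 0.9993 (-0.0 dB), φ = -2.1°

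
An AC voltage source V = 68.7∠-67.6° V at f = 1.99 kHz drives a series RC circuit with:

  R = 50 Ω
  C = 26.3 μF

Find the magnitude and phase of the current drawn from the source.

Step 1 — Angular frequency: ω = 2π·f = 2π·1990 = 1.25e+04 rad/s.
Step 2 — Component impedances:
  R: Z = R = 50 Ω
  C: Z = 1/(jωC) = -j/(ω·C) = 0 - j3.041 Ω
Step 3 — Series combination: Z_total = R + C = 50 - j3.041 Ω = 50.09∠-3.5° Ω.
Step 4 — Source phasor: V = 68.7∠-67.6° V = 26.18 - j63.52 V.
Step 5 — Ohm's law: I = V / Z_total = (26.18 - j63.52) / (50 - j3.041) = 0.5986 - j1.234 A.
Step 6 — Convert to polar: |I| = 1.371 A, ∠I = -64.1°.

I = 1.371∠-64.1° A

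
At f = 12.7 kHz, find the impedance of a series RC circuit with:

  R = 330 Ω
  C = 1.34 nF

Step 1 — Angular frequency: ω = 2π·f = 2π·1.27e+04 = 7.98e+04 rad/s.
Step 2 — Component impedances:
  R: Z = R = 330 Ω
  C: Z = 1/(jωC) = -j/(ω·C) = 0 - j9352 Ω
Step 3 — Series combination: Z_total = R + C = 330 - j9352 Ω = 9358∠-88.0° Ω.

Z = 330 - j9352 Ω = 9358∠-88.0° Ω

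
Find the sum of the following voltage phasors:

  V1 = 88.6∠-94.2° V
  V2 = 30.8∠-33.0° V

Step 1 — Convert each phasor to rectangular form:
  V1 = 88.6·(cos(-94.2°) + j·sin(-94.2°)) = -6.489 - j88.36 V
  V2 = 30.8·(cos(-33.0°) + j·sin(-33.0°)) = 25.83 - j16.77 V
Step 2 — Sum components: V_total = 19.34 - j105.1 V.
Step 3 — Convert to polar: |V_total| = 106.9 V, ∠V_total = -79.6°.

V_total = 106.9∠-79.6° V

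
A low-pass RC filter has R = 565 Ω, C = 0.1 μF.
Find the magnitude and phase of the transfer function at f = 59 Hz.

Step 1 — Angular frequency: ω = 2π·59 = 370.7 rad/s.
Step 2 — Transfer function: H(jω) = 1/(1 + jωRC).
Step 3 — Denominator: 1 + jωRC = 1 + j·370.7·565·1e-07 = 1 + j0.02094.
Step 4 — H = 0.9996 - j0.02094.
Step 5 — Magnitude: |H| = 0.9998 (-0.0 dB); phase: φ = -1.2°.

|H| = 0.9998 (-0.0 dB), φ = -1.2°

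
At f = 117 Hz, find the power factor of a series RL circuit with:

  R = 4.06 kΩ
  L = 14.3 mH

Step 1 — Angular frequency: ω = 2π·f = 2π·117 = 735.1 rad/s.
Step 2 — Component impedances:
  R: Z = R = 4060 Ω
  L: Z = jωL = j·735.1·0.0143 = 0 + j10.51 Ω
Step 3 — Series combination: Z_total = R + L = 4060 + j10.51 Ω = 4060∠0.1° Ω.
Step 4 — Power factor: PF = cos(φ) = Re(Z)/|Z| = 4060/4060 = 1.
Step 5 — Type: Im(Z) = 10.51 ⇒ lagging (phase φ = 0.1°).

PF = 1 (lagging, φ = 0.1°)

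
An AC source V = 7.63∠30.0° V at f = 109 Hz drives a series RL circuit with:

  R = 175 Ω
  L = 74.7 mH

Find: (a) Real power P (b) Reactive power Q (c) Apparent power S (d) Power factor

Step 1 — Angular frequency: ω = 2π·f = 2π·109 = 684.9 rad/s.
Step 2 — Component impedances:
  R: Z = R = 175 Ω
  L: Z = jωL = j·684.9·0.0747 = 0 + j51.16 Ω
Step 3 — Series combination: Z_total = R + L = 175 + j51.16 Ω = 182.3∠16.3° Ω.
Step 4 — Source phasor: V = 7.63∠30.0° V = 6.608 + j3.815 V.
Step 5 — Current: I = V / Z = 0.04066 + j0.009914 A = 0.04185∠13.7° A.
Step 6 — Complex power: S = V·I* = 0.3065 + j0.0896 VA.
Step 7 — Real power: P = Re(S) = 0.3065 W.
Step 8 — Reactive power: Q = Im(S) = 0.0896 VAR.
Step 9 — Apparent power: |S| = 0.3193 VA.
Step 10 — Power factor: PF = P/|S| = 0.9598 (lagging).

(a) P = 0.3065 W  (b) Q = 0.0896 VAR  (c) S = 0.3193 VA  (d) PF = 0.9598 (lagging)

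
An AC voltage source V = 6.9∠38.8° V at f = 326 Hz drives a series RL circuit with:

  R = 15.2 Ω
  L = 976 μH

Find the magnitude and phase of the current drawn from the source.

Step 1 — Angular frequency: ω = 2π·f = 2π·326 = 2048 rad/s.
Step 2 — Component impedances:
  R: Z = R = 15.2 Ω
  L: Z = jωL = j·2048·0.000976 = 0 + j1.999 Ω
Step 3 — Series combination: Z_total = R + L = 15.2 + j1.999 Ω = 15.33∠7.5° Ω.
Step 4 — Source phasor: V = 6.9∠38.8° V = 5.377 + j4.324 V.
Step 5 — Ohm's law: I = V / Z_total = (5.377 + j4.324) / (15.2 + j1.999) = 0.3845 + j0.2339 A.
Step 6 — Convert to polar: |I| = 0.4501 A, ∠I = 31.3°.

I = 0.4501∠31.3° A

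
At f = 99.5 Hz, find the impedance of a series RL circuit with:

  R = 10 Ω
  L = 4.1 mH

Step 1 — Angular frequency: ω = 2π·f = 2π·99.5 = 625.2 rad/s.
Step 2 — Component impedances:
  R: Z = R = 10 Ω
  L: Z = jωL = j·625.2·0.0041 = 0 + j2.563 Ω
Step 3 — Series combination: Z_total = R + L = 10 + j2.563 Ω = 10.32∠14.4° Ω.

Z = 10 + j2.563 Ω = 10.32∠14.4° Ω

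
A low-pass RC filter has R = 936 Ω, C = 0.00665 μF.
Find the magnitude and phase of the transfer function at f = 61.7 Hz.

Step 1 — Angular frequency: ω = 2π·61.7 = 387.7 rad/s.
Step 2 — Transfer function: H(jω) = 1/(1 + jωRC).
Step 3 — Denominator: 1 + jωRC = 1 + j·387.7·936·6.65e-09 = 1 + j0.002413.
Step 4 — H = 1 - j0.002413.
Step 5 — Magnitude: |H| = 1 (-0.0 dB); phase: φ = -0.1°.

|H| = 1 (-0.0 dB), φ = -0.1°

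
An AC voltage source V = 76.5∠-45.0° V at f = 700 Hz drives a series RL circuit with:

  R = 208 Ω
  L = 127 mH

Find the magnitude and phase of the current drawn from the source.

Step 1 — Angular frequency: ω = 2π·f = 2π·700 = 4398 rad/s.
Step 2 — Component impedances:
  R: Z = R = 208 Ω
  L: Z = jωL = j·4398·0.127 = 0 + j558.6 Ω
Step 3 — Series combination: Z_total = R + L = 208 + j558.6 Ω = 596∠69.6° Ω.
Step 4 — Source phasor: V = 76.5∠-45.0° V = 54.09 - j54.09 V.
Step 5 — Ohm's law: I = V / Z_total = (54.09 - j54.09) / (208 + j558.6) = -0.05338 - j0.1167 A.
Step 6 — Convert to polar: |I| = 0.1283 A, ∠I = -114.6°.

I = 0.1283∠-114.6° A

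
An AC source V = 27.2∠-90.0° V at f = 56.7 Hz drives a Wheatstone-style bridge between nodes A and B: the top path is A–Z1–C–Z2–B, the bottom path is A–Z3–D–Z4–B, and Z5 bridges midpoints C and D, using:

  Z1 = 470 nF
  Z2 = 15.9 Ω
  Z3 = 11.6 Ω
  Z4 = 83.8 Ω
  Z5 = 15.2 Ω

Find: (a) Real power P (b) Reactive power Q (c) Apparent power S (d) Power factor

Step 1 — Angular frequency: ω = 2π·f = 2π·56.7 = 356.3 rad/s.
Step 2 — Component impedances:
  Z1: Z = 1/(jωC) = -j/(ω·C) = 0 - j5972 Ω
  Z2: Z = R = 15.9 Ω
  Z3: Z = R = 11.6 Ω
  Z4: Z = R = 83.8 Ω
  Z5: Z = R = 15.2 Ω
Step 3 — Bridge requires nodal analysis (the Z5 bridge couples midpoints C and D, so the two paths cannot be reduced to a simple series/parallel combination). Setting node B to ground and injecting 1 A at node A, the 3-node admittance system at A, C, D solves to V_A = Z_AB = 34.28 - j0.08617 Ω = 34.28∠-0.1° Ω.
Step 4 — Source phasor: V = 27.2∠-90.0° V = 0 - j27.2 V.
Step 5 — Current: I = V / Z = 0.001994 - j0.7934 A = 0.7934∠-89.9° A.
Step 6 — Complex power: S = V·I* = 21.58 - j0.05425 VA.
Step 7 — Real power: P = Re(S) = 21.58 W.
Step 8 — Reactive power: Q = Im(S) = -0.05425 VAR.
Step 9 — Apparent power: |S| = 21.58 VA.
Step 10 — Power factor: PF = P/|S| = 1 (leading).

(a) P = 21.58 W  (b) Q = -0.05425 VAR  (c) S = 21.58 VA  (d) PF = 1 (leading)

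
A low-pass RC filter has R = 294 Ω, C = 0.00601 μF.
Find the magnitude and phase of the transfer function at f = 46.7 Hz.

Step 1 — Angular frequency: ω = 2π·46.7 = 293.4 rad/s.
Step 2 — Transfer function: H(jω) = 1/(1 + jωRC).
Step 3 — Denominator: 1 + jωRC = 1 + j·293.4·294·6.01e-09 = 1 + j0.0005185.
Step 4 — H = 1 - j0.0005185.
Step 5 — Magnitude: |H| = 1 (-0.0 dB); phase: φ = -0.0°.

|H| = 1 (-0.0 dB), φ = -0.0°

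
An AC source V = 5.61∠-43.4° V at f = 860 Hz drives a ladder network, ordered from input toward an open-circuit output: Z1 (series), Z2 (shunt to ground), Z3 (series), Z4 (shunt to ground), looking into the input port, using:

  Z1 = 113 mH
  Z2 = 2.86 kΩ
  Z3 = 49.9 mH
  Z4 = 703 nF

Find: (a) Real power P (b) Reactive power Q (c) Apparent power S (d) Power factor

Step 1 — Angular frequency: ω = 2π·f = 2π·860 = 5404 rad/s.
Step 2 — Component impedances:
  Z1: Z = jωL = j·5404·0.113 = 0 + j610.6 Ω
  Z2: Z = R = 2860 Ω
  Z3: Z = jωL = j·5404·0.0499 = 0 + j269.6 Ω
  Z4: Z = 1/(jωC) = -j/(ω·C) = 0 - j263.2 Ω
Step 3 — Ladder network (open output): work backward from the far end, alternating series and parallel combinations. Z_in = 0.01427 + j617 Ω = 617∠90.0° Ω.
Step 4 — Source phasor: V = 5.61∠-43.4° V = 4.076 - j3.855 V.
Step 5 — Current: I = V / Z = -0.006247 - j0.006607 A = 0.009093∠-133.4° A.
Step 6 — Complex power: S = V·I* = 1.18e-06 + j0.05101 VA.
Step 7 — Real power: P = Re(S) = 1.18e-06 W.
Step 8 — Reactive power: Q = Im(S) = 0.05101 VAR.
Step 9 — Apparent power: |S| = 0.05101 VA.
Step 10 — Power factor: PF = P/|S| = 2.312e-05 (lagging).

(a) P = 1.18e-06 W  (b) Q = 0.05101 VAR  (c) S = 0.05101 VA  (d) PF = 2.312e-05 (lagging)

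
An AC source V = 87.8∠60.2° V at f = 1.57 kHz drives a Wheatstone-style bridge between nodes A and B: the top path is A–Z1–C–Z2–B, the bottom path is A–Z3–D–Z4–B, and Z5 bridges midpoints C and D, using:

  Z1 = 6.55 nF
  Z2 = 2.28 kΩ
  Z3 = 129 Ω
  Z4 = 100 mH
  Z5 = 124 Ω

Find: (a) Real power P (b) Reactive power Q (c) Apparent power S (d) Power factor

Step 1 — Angular frequency: ω = 2π·f = 2π·1570 = 9865 rad/s.
Step 2 — Component impedances:
  Z1: Z = 1/(jωC) = -j/(ω·C) = 0 - j1.548e+04 Ω
  Z2: Z = R = 2280 Ω
  Z3: Z = R = 129 Ω
  Z4: Z = jωL = j·9865·0.1 = 0 + j986.5 Ω
  Z5: Z = R = 124 Ω
Step 3 — Bridge requires nodal analysis (the Z5 bridge couples midpoints C and D, so the two paths cannot be reduced to a simple series/parallel combination). Setting node B to ground and injecting 1 A at node A, the 3-node admittance system at A, C, D solves to V_A = Z_AB = 476.3 + j843 Ω = 968.2∠60.5° Ω.
Step 4 — Source phasor: V = 87.8∠60.2° V = 43.63 + j76.19 V.
Step 5 — Current: I = V / Z = 0.09068 - j0.0005317 A = 0.09068∠-0.3° A.
Step 6 — Complex power: S = V·I* = 3.916 + j6.932 VA.
Step 7 — Real power: P = Re(S) = 3.916 W.
Step 8 — Reactive power: Q = Im(S) = 6.932 VAR.
Step 9 — Apparent power: |S| = 7.962 VA.
Step 10 — Power factor: PF = P/|S| = 0.4919 (lagging).

(a) P = 3.916 W  (b) Q = 6.932 VAR  (c) S = 7.962 VA  (d) PF = 0.4919 (lagging)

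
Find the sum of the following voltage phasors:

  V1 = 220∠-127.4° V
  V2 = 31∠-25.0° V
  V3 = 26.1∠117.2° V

Step 1 — Convert each phasor to rectangular form:
  V1 = 220·(cos(-127.4°) + j·sin(-127.4°)) = -133.6 - j174.8 V
  V2 = 31·(cos(-25.0°) + j·sin(-25.0°)) = 28.1 - j13.1 V
  V3 = 26.1·(cos(117.2°) + j·sin(117.2°)) = -11.93 + j23.21 V
Step 2 — Sum components: V_total = -117.5 - j164.7 V.
Step 3 — Convert to polar: |V_total| = 202.3 V, ∠V_total = -125.5°.

V_total = 202.3∠-125.5° V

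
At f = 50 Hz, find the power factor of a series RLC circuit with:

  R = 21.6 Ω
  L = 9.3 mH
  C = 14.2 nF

Step 1 — Angular frequency: ω = 2π·f = 2π·50 = 314.2 rad/s.
Step 2 — Component impedances:
  R: Z = R = 21.6 Ω
  L: Z = jωL = j·314.2·0.0093 = 0 + j2.922 Ω
  C: Z = 1/(jωC) = -j/(ω·C) = 0 - j2.242e+05 Ω
Step 3 — Series combination: Z_total = R + L + C = 21.6 - j2.242e+05 Ω = 2.242e+05∠-90.0° Ω.
Step 4 — Power factor: PF = cos(φ) = Re(Z)/|Z| = 21.6/2.2416e+05 = 9.636e-05.
Step 5 — Type: Im(Z) = -2.242e+05 ⇒ leading (phase φ = -90.0°).

PF = 9.636e-05 (leading, φ = -90.0°)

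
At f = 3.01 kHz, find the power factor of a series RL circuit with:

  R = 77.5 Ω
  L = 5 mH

Step 1 — Angular frequency: ω = 2π·f = 2π·3010 = 1.891e+04 rad/s.
Step 2 — Component impedances:
  R: Z = R = 77.5 Ω
  L: Z = jωL = j·1.891e+04·0.005 = 0 + j94.56 Ω
Step 3 — Series combination: Z_total = R + L = 77.5 + j94.56 Ω = 122.3∠50.7° Ω.
Step 4 — Power factor: PF = cos(φ) = Re(Z)/|Z| = 77.5/122.26 = 0.6339.
Step 5 — Type: Im(Z) = 94.56 ⇒ lagging (phase φ = 50.7°).

PF = 0.6339 (lagging, φ = 50.7°)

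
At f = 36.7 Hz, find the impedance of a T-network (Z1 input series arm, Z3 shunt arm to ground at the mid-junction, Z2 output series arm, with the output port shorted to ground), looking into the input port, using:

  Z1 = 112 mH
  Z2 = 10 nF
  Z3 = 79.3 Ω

Step 1 — Angular frequency: ω = 2π·f = 2π·36.7 = 230.6 rad/s.
Step 2 — Component impedances:
  Z1: Z = jωL = j·230.6·0.112 = 0 + j25.83 Ω
  Z2: Z = 1/(jωC) = -j/(ω·C) = 0 - j4.337e+05 Ω
  Z3: Z = R = 79.3 Ω
Step 3 — With the output port shorted to ground, the output series arm Z2 runs from the junction to ground; the shunt arm Z3 also runs from the junction to ground. They appear in parallel: Z3 || Z2 = 79.3 - j0.0145 Ω.
Step 4 — Series with input arm Z1: Z_in = Z1 + (Z3 || Z2) = 79.3 + j25.81 Ω = 83.4∠18.0° Ω.

Z = 79.3 + j25.81 Ω = 83.4∠18.0° Ω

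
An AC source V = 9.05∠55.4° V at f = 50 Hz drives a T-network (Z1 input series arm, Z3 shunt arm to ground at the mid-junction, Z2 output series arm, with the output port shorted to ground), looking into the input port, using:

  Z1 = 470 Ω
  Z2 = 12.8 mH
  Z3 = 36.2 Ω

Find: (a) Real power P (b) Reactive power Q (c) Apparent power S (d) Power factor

Step 1 — Angular frequency: ω = 2π·f = 2π·50 = 314.2 rad/s.
Step 2 — Component impedances:
  Z1: Z = R = 470 Ω
  Z2: Z = jωL = j·314.2·0.0128 = 0 + j4.021 Ω
  Z3: Z = R = 36.2 Ω
Step 3 — With the output port shorted to ground, the output series arm Z2 runs from the junction to ground; the shunt arm Z3 also runs from the junction to ground. They appear in parallel: Z3 || Z2 = 0.4413 + j3.972 Ω.
Step 4 — Series with input arm Z1: Z_in = Z1 + (Z3 || Z2) = 470.4 + j3.972 Ω = 470.5∠0.5° Ω.
Step 5 — Source phasor: V = 9.05∠55.4° V = 5.139 + j7.449 V.
Step 6 — Current: I = V / Z = 0.01106 + j0.01574 A = 0.01924∠54.9° A.
Step 7 — Complex power: S = V·I* = 0.1741 + j0.00147 VA.
Step 8 — Real power: P = Re(S) = 0.1741 W.
Step 9 — Reactive power: Q = Im(S) = 0.00147 VAR.
Step 10 — Apparent power: |S| = 0.1741 VA.
Step 11 — Power factor: PF = P/|S| = 1 (lagging).

(a) P = 0.1741 W  (b) Q = 0.00147 VAR  (c) S = 0.1741 VA  (d) PF = 1 (lagging)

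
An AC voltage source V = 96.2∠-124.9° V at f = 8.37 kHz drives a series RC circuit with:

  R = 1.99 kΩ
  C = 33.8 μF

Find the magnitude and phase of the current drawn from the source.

Step 1 — Angular frequency: ω = 2π·f = 2π·8370 = 5.259e+04 rad/s.
Step 2 — Component impedances:
  R: Z = R = 1990 Ω
  C: Z = 1/(jωC) = -j/(ω·C) = 0 - j0.5626 Ω
Step 3 — Series combination: Z_total = R + C = 1990 - j0.5626 Ω = 1990∠-0.0° Ω.
Step 4 — Source phasor: V = 96.2∠-124.9° V = -55.04 - j78.9 V.
Step 5 — Ohm's law: I = V / Z_total = (-55.04 - j78.9) / (1990 - j0.5626) = -0.02765 - j0.03966 A.
Step 6 — Convert to polar: |I| = 0.04834 A, ∠I = -124.9°.

I = 0.04834∠-124.9° A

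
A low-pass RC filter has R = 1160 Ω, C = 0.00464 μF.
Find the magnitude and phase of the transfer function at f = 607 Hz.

Step 1 — Angular frequency: ω = 2π·607 = 3814 rad/s.
Step 2 — Transfer function: H(jω) = 1/(1 + jωRC).
Step 3 — Denominator: 1 + jωRC = 1 + j·3814·1160·4.64e-09 = 1 + j0.02053.
Step 4 — H = 0.9996 - j0.02052.
Step 5 — Magnitude: |H| = 0.9998 (-0.0 dB); phase: φ = -1.2°.

|H| = 0.9998 (-0.0 dB), φ = -1.2°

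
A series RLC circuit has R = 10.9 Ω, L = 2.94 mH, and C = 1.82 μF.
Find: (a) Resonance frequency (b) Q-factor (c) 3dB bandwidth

Step 1 — Resonance condition Im(Z)=0 gives ω₀ = 1/√(LC).
Step 2 — ω₀ = 1/√(0.00294·1.82e-06) = 1.367e+04 rad/s.
Step 3 — f₀ = ω₀/(2π) = 2176 Hz.
Step 4 — Series Q: Q = ω₀L/R = 1.367e+04·0.00294/10.9 = 3.687.
Step 5 — 3dB bandwidth: Δω = ω₀/Q = 3707 rad/s; BW = Δω/(2π) = 590.1 Hz.

(a) f₀ = 2176 Hz  (b) Q = 3.687  (c) BW = 590.1 Hz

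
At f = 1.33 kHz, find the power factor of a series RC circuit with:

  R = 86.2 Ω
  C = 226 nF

Step 1 — Angular frequency: ω = 2π·f = 2π·1330 = 8357 rad/s.
Step 2 — Component impedances:
  R: Z = R = 86.2 Ω
  C: Z = 1/(jωC) = -j/(ω·C) = 0 - j529.5 Ω
Step 3 — Series combination: Z_total = R + C = 86.2 - j529.5 Ω = 536.5∠-80.8° Ω.
Step 4 — Power factor: PF = cos(φ) = Re(Z)/|Z| = 86.2/536.5 = 0.1607.
Step 5 — Type: Im(Z) = -529.5 ⇒ leading (phase φ = -80.8°).

PF = 0.1607 (leading, φ = -80.8°)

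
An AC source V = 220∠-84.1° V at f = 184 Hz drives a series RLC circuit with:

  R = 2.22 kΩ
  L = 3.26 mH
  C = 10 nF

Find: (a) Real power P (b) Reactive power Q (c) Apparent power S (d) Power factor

Step 1 — Angular frequency: ω = 2π·f = 2π·184 = 1156 rad/s.
Step 2 — Component impedances:
  R: Z = R = 2220 Ω
  L: Z = jωL = j·1156·0.00326 = 0 + j3.769 Ω
  C: Z = 1/(jωC) = -j/(ω·C) = 0 - j8.65e+04 Ω
Step 3 — Series combination: Z_total = R + L + C = 2220 - j8.649e+04 Ω = 8.652e+04∠-88.5° Ω.
Step 4 — Source phasor: V = 220∠-84.1° V = 22.61 - j218.8 V.
Step 5 — Current: I = V / Z = 0.002535 + j0.0001964 A = 0.002543∠4.4° A.
Step 6 — Complex power: S = V·I* = 0.01435 - j0.5592 VA.
Step 7 — Real power: P = Re(S) = 0.01435 W.
Step 8 — Reactive power: Q = Im(S) = -0.5592 VAR.
Step 9 — Apparent power: |S| = 0.5594 VA.
Step 10 — Power factor: PF = P/|S| = 0.02566 (leading).

(a) P = 0.01435 W  (b) Q = -0.5592 VAR  (c) S = 0.5594 VA  (d) PF = 0.02566 (leading)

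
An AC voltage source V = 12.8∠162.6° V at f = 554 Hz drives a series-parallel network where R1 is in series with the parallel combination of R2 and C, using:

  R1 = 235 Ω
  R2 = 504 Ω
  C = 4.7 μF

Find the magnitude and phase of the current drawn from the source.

Step 1 — Angular frequency: ω = 2π·f = 2π·554 = 3481 rad/s.
Step 2 — Component impedances:
  R1: Z = R = 235 Ω
  R2: Z = R = 504 Ω
  C: Z = 1/(jωC) = -j/(ω·C) = 0 - j61.12 Ω
Step 3 — Parallel branch: R2 || C = 1/(1/R2 + 1/C) = 7.306 - j60.24 Ω.
Step 4 — Series with R1: Z_total = R1 + (R2 || C) = 242.3 - j60.24 Ω = 249.7∠-14.0° Ω.
Step 5 — Source phasor: V = 12.8∠162.6° V = -12.21 + j3.828 V.
Step 6 — Ohm's law: I = V / Z_total = (-12.21 + j3.828) / (242.3 - j60.24) = -0.05117 + j0.003075 A.
Step 7 — Convert to polar: |I| = 0.05127 A, ∠I = 176.6°.

I = 0.05127∠176.6° A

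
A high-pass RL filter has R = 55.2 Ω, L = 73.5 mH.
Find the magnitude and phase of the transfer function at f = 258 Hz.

Step 1 — Angular frequency: ω = 2π·258 = 1621 rad/s.
Step 2 — Transfer function: H(jω) = jωL/(R + jωL).
Step 3 — Numerator jωL = j·119.1; denominator R + jωL = 55.2 + j119.1.
Step 4 — H = 0.8233 + j0.3814.
Step 5 — Magnitude: |H| = 0.9074 (-0.8 dB); phase: φ = 24.9°.

|H| = 0.9074 (-0.8 dB), φ = 24.9°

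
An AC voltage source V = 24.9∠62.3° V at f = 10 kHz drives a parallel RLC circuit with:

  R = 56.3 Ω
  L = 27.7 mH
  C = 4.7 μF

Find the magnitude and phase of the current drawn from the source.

Step 1 — Angular frequency: ω = 2π·f = 2π·1e+04 = 6.283e+04 rad/s.
Step 2 — Component impedances:
  R: Z = R = 56.3 Ω
  L: Z = jωL = j·6.283e+04·0.0277 = 0 + j1740 Ω
  C: Z = 1/(jωC) = -j/(ω·C) = 0 - j3.386 Ω
Step 3 — Parallel combination: 1/Z_total = 1/R + 1/L + 1/C; Z_total = 0.2037 - j3.381 Ω = 3.387∠-86.6° Ω.
Step 4 — Source phasor: V = 24.9∠62.3° V = 11.57 + j22.05 V.
Step 5 — Ohm's law: I = V / Z_total = (11.57 + j22.05) / (0.2037 - j3.381) = -6.292 + j3.803 A.
Step 6 — Convert to polar: |I| = 7.352 A, ∠I = 148.9°.

I = 7.352∠148.9° A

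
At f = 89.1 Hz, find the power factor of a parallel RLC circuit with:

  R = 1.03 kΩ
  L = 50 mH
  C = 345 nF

Step 1 — Angular frequency: ω = 2π·f = 2π·89.1 = 559.8 rad/s.
Step 2 — Component impedances:
  R: Z = R = 1030 Ω
  L: Z = jωL = j·559.8·0.05 = 0 + j27.99 Ω
  C: Z = 1/(jωC) = -j/(ω·C) = 0 - j5178 Ω
Step 3 — Parallel combination: 1/Z_total = 1/R + 1/L + 1/C; Z_total = 0.7684 + j28.12 Ω = 28.13∠88.4° Ω.
Step 4 — Power factor: PF = cos(φ) = Re(Z)/|Z| = 0.76843/28.133 = 0.02731.
Step 5 — Type: Im(Z) = 28.12 ⇒ lagging (phase φ = 88.4°).

PF = 0.02731 (lagging, φ = 88.4°)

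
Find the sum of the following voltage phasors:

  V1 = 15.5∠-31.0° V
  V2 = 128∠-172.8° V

Step 1 — Convert each phasor to rectangular form:
  V1 = 15.5·(cos(-31.0°) + j·sin(-31.0°)) = 13.29 - j7.983 V
  V2 = 128·(cos(-172.8°) + j·sin(-172.8°)) = -127 - j16.04 V
Step 2 — Sum components: V_total = -113.7 - j24.03 V.
Step 3 — Convert to polar: |V_total| = 116.2 V, ∠V_total = -168.1°.

V_total = 116.2∠-168.1° V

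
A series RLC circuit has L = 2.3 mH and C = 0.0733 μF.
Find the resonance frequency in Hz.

Step 1 — Resonance condition Im(Z)=0 gives ω₀ = 1/√(LC).
Step 2 — ω₀ = 1/√(0.0023·7.33e-08) = 7.702e+04 rad/s.
Step 3 — f₀ = ω₀/(2π) = 1.226e+04 Hz.

f₀ = 1.226e+04 Hz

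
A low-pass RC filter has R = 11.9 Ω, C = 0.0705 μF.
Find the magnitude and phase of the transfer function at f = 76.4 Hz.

Step 1 — Angular frequency: ω = 2π·76.4 = 480 rad/s.
Step 2 — Transfer function: H(jω) = 1/(1 + jωRC).
Step 3 — Denominator: 1 + jωRC = 1 + j·480·11.9·7.05e-08 = 1 + j0.0004027.
Step 4 — H = 1 - j0.0004027.
Step 5 — Magnitude: |H| = 1 (-0.0 dB); phase: φ = -0.0°.

|H| = 1 (-0.0 dB), φ = -0.0°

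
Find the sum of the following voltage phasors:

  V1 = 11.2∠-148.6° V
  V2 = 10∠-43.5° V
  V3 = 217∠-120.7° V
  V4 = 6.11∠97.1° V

Step 1 — Convert each phasor to rectangular form:
  V1 = 11.2·(cos(-148.6°) + j·sin(-148.6°)) = -9.56 - j5.835 V
  V2 = 10·(cos(-43.5°) + j·sin(-43.5°)) = 7.254 - j6.884 V
  V3 = 217·(cos(-120.7°) + j·sin(-120.7°)) = -110.8 - j186.6 V
  V4 = 6.11·(cos(97.1°) + j·sin(97.1°)) = -0.7552 + j6.063 V
Step 2 — Sum components: V_total = -113.8 - j193.2 V.
Step 3 — Convert to polar: |V_total| = 224.3 V, ∠V_total = -120.5°.

V_total = 224.3∠-120.5° V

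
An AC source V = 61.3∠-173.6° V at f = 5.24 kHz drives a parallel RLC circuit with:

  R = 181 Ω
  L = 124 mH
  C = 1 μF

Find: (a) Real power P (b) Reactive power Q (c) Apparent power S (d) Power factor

Step 1 — Angular frequency: ω = 2π·f = 2π·5240 = 3.292e+04 rad/s.
Step 2 — Component impedances:
  R: Z = R = 181 Ω
  L: Z = jωL = j·3.292e+04·0.124 = 0 + j4083 Ω
  C: Z = 1/(jωC) = -j/(ω·C) = 0 - j30.37 Ω
Step 3 — Parallel combination: 1/Z_total = 1/R + 1/L + 1/C; Z_total = 5.03 - j29.75 Ω = 30.17∠-80.4° Ω.
Step 4 — Source phasor: V = 61.3∠-173.6° V = -60.92 - j6.833 V.
Step 5 — Current: I = V / Z = -0.1133 - j2.028 A = 2.032∠-93.2° A.
Step 6 — Complex power: S = V·I* = 20.76 - j122.8 VA.
Step 7 — Real power: P = Re(S) = 20.76 W.
Step 8 — Reactive power: Q = Im(S) = -122.8 VAR.
Step 9 — Apparent power: |S| = 124.5 VA.
Step 10 — Power factor: PF = P/|S| = 0.1667 (leading).

(a) P = 20.76 W  (b) Q = -122.8 VAR  (c) S = 124.5 VA  (d) PF = 0.1667 (leading)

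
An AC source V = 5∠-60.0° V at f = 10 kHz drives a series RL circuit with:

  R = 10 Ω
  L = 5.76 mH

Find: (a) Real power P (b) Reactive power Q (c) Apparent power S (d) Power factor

Step 1 — Angular frequency: ω = 2π·f = 2π·1e+04 = 6.283e+04 rad/s.
Step 2 — Component impedances:
  R: Z = R = 10 Ω
  L: Z = jωL = j·6.283e+04·0.00576 = 0 + j361.9 Ω
Step 3 — Series combination: Z_total = R + L = 10 + j361.9 Ω = 362∠88.4° Ω.
Step 4 — Source phasor: V = 5∠-60.0° V = 2.5 - j4.33 V.
Step 5 — Current: I = V / Z = -0.01176 - j0.007233 A = 0.01381∠-148.4° A.
Step 6 — Complex power: S = V·I* = 0.001907 + j0.06902 VA.
Step 7 — Real power: P = Re(S) = 0.001907 W.
Step 8 — Reactive power: Q = Im(S) = 0.06902 VAR.
Step 9 — Apparent power: |S| = 0.06905 VA.
Step 10 — Power factor: PF = P/|S| = 0.02762 (lagging).

(a) P = 0.001907 W  (b) Q = 0.06902 VAR  (c) S = 0.06905 VA  (d) PF = 0.02762 (lagging)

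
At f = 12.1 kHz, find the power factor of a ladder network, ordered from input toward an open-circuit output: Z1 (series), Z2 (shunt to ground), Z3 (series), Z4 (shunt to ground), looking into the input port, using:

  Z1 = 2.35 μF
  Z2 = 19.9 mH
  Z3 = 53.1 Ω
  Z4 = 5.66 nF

Step 1 — Angular frequency: ω = 2π·f = 2π·1.21e+04 = 7.603e+04 rad/s.
Step 2 — Component impedances:
  Z1: Z = 1/(jωC) = -j/(ω·C) = 0 - j5.597 Ω
  Z2: Z = jωL = j·7.603e+04·0.0199 = 0 + j1513 Ω
  Z3: Z = R = 53.1 Ω
  Z4: Z = 1/(jωC) = -j/(ω·C) = 0 - j2324 Ω
Step 3 — Ladder network (open output): work backward from the far end, alternating series and parallel combinations. Z_in = 184 + j4318 Ω = 4322∠87.6° Ω.
Step 4 — Power factor: PF = cos(φ) = Re(Z)/|Z| = 184.02/4321.7 = 0.04258.
Step 5 — Type: Im(Z) = 4318 ⇒ lagging (phase φ = 87.6°).

PF = 0.04258 (lagging, φ = 87.6°)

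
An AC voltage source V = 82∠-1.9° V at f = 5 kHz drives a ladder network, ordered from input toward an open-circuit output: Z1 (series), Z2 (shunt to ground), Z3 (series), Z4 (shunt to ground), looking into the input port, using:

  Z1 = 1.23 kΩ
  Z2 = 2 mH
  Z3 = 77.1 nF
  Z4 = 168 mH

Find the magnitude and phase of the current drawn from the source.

Step 1 — Angular frequency: ω = 2π·f = 2π·5000 = 3.142e+04 rad/s.
Step 2 — Component impedances:
  Z1: Z = R = 1230 Ω
  Z2: Z = jωL = j·3.142e+04·0.002 = 0 + j62.83 Ω
  Z3: Z = 1/(jωC) = -j/(ω·C) = 0 - j412.9 Ω
  Z4: Z = jωL = j·3.142e+04·0.168 = 0 + j5278 Ω
Step 3 — Ladder network (open output): work backward from the far end, alternating series and parallel combinations. Z_in = 1230 + j62.03 Ω = 1232∠2.9° Ω.
Step 4 — Source phasor: V = 82∠-1.9° V = 81.95 - j2.719 V.
Step 5 — Ohm's law: I = V / Z_total = (81.95 - j2.719) / (1230 + j62.03) = 0.06635 - j0.005556 A.
Step 6 — Convert to polar: |I| = 0.06658 A, ∠I = -4.8°.

I = 0.06658∠-4.8° A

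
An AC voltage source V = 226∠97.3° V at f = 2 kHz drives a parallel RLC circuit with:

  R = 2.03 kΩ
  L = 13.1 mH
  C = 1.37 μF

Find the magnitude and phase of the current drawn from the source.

Step 1 — Angular frequency: ω = 2π·f = 2π·2000 = 1.257e+04 rad/s.
Step 2 — Component impedances:
  R: Z = R = 2030 Ω
  L: Z = jωL = j·1.257e+04·0.0131 = 0 + j164.6 Ω
  C: Z = 1/(jωC) = -j/(ω·C) = 0 - j58.09 Ω
Step 3 — Parallel combination: 1/Z_total = 1/R + 1/L + 1/C; Z_total = 3.961 - j89.58 Ω = 89.67∠-87.5° Ω.
Step 4 — Source phasor: V = 226∠97.3° V = -28.72 + j224.2 V.
Step 5 — Ohm's law: I = V / Z_total = (-28.72 + j224.2) / (3.961 - j89.58) = -2.512 - j0.2095 A.
Step 6 — Convert to polar: |I| = 2.52 A, ∠I = -175.2°.

I = 2.52∠-175.2° A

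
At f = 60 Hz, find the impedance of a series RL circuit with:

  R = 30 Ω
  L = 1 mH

Step 1 — Angular frequency: ω = 2π·f = 2π·60 = 377 rad/s.
Step 2 — Component impedances:
  R: Z = R = 30 Ω
  L: Z = jωL = j·377·0.001 = 0 + j0.377 Ω
Step 3 — Series combination: Z_total = R + L = 30 + j0.377 Ω = 30∠0.7° Ω.

Z = 30 + j0.377 Ω = 30∠0.7° Ω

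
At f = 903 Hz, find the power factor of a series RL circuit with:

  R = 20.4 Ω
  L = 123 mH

Step 1 — Angular frequency: ω = 2π·f = 2π·903 = 5674 rad/s.
Step 2 — Component impedances:
  R: Z = R = 20.4 Ω
  L: Z = jωL = j·5674·0.123 = 0 + j697.9 Ω
Step 3 — Series combination: Z_total = R + L = 20.4 + j697.9 Ω = 698.2∠88.3° Ω.
Step 4 — Power factor: PF = cos(φ) = Re(Z)/|Z| = 20.4/698.2 = 0.02922.
Step 5 — Type: Im(Z) = 697.9 ⇒ lagging (phase φ = 88.3°).

PF = 0.02922 (lagging, φ = 88.3°)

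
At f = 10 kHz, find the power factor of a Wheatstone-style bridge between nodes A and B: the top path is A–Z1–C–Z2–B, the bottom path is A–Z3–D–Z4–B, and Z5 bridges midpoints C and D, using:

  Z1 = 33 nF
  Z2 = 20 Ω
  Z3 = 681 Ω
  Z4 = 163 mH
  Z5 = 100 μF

Step 1 — Angular frequency: ω = 2π·f = 2π·1e+04 = 6.283e+04 rad/s.
Step 2 — Component impedances:
  Z1: Z = 1/(jωC) = -j/(ω·C) = 0 - j482.3 Ω
  Z2: Z = R = 20 Ω
  Z3: Z = R = 681 Ω
  Z4: Z = jωL = j·6.283e+04·0.163 = 0 + j1.024e+04 Ω
  Z5: Z = 1/(jωC) = -j/(ω·C) = 0 - j0.1592 Ω
Step 3 — Bridge requires nodal analysis (the Z5 bridge couples midpoints C and D, so the two paths cannot be reduced to a simple series/parallel combination). Setting node B to ground and injecting 1 A at node A, the 3-node admittance system at A, C, D solves to V_A = Z_AB = 247.4 - j321.1 Ω = 405.4∠-52.4° Ω.
Step 4 — Power factor: PF = cos(φ) = Re(Z)/|Z| = 247.4/405.4 = 0.6103.
Step 5 — Type: Im(Z) = -321.1 ⇒ leading (phase φ = -52.4°).

PF = 0.6103 (leading, φ = -52.4°)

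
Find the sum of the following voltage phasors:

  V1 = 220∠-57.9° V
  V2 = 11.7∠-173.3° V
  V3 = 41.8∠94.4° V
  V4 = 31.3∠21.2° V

Step 1 — Convert each phasor to rectangular form:
  V1 = 220·(cos(-57.9°) + j·sin(-57.9°)) = 116.9 - j186.4 V
  V2 = 11.7·(cos(-173.3°) + j·sin(-173.3°)) = -11.62 - j1.365 V
  V3 = 41.8·(cos(94.4°) + j·sin(94.4°)) = -3.207 + j41.68 V
  V4 = 31.3·(cos(21.2°) + j·sin(21.2°)) = 29.18 + j11.32 V
Step 2 — Sum components: V_total = 131.3 - j134.7 V.
Step 3 — Convert to polar: |V_total| = 188.1 V, ∠V_total = -45.7°.

V_total = 188.1∠-45.7° V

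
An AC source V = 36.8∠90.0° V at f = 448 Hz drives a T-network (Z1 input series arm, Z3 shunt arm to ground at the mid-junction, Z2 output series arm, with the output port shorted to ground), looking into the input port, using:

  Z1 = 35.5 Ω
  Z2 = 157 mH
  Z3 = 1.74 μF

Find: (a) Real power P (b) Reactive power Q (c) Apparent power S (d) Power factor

Step 1 — Angular frequency: ω = 2π·f = 2π·448 = 2815 rad/s.
Step 2 — Component impedances:
  Z1: Z = R = 35.5 Ω
  Z2: Z = jωL = j·2815·0.157 = 0 + j441.9 Ω
  Z3: Z = 1/(jωC) = -j/(ω·C) = 0 - j204.2 Ω
Step 3 — With the output port shorted to ground, the output series arm Z2 runs from the junction to ground; the shunt arm Z3 also runs from the junction to ground. They appear in parallel: Z3 || Z2 = 0 - j379.5 Ω.
Step 4 — Series with input arm Z1: Z_in = Z1 + (Z3 || Z2) = 35.5 - j379.5 Ω = 381.2∠-84.7° Ω.
Step 5 — Source phasor: V = 36.8∠90.0° V = 0 + j36.8 V.
Step 6 — Current: I = V / Z = -0.09613 + j0.008993 A = 0.09655∠174.7° A.
Step 7 — Complex power: S = V·I* = 0.3309 - j3.538 VA.
Step 8 — Real power: P = Re(S) = 0.3309 W.
Step 9 — Reactive power: Q = Im(S) = -3.538 VAR.
Step 10 — Apparent power: |S| = 3.553 VA.
Step 11 — Power factor: PF = P/|S| = 0.09314 (leading).

(a) P = 0.3309 W  (b) Q = -3.538 VAR  (c) S = 3.553 VA  (d) PF = 0.09314 (leading)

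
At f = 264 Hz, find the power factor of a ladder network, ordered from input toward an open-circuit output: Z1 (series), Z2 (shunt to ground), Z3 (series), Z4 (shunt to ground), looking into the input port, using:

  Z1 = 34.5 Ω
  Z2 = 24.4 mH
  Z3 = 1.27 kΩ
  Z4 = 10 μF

Step 1 — Angular frequency: ω = 2π·f = 2π·264 = 1659 rad/s.
Step 2 — Component impedances:
  Z1: Z = R = 34.5 Ω
  Z2: Z = jωL = j·1659·0.0244 = 0 + j40.47 Ω
  Z3: Z = R = 1270 Ω
  Z4: Z = 1/(jωC) = -j/(ω·C) = 0 - j60.29 Ω
Step 3 — Ladder network (open output): work backward from the far end, alternating series and parallel combinations. Z_in = 35.79 + j40.49 Ω = 54.04∠48.5° Ω.
Step 4 — Power factor: PF = cos(φ) = Re(Z)/|Z| = 35.7895/54.043 = 0.6622.
Step 5 — Type: Im(Z) = 40.49 ⇒ lagging (phase φ = 48.5°).

PF = 0.6622 (lagging, φ = 48.5°)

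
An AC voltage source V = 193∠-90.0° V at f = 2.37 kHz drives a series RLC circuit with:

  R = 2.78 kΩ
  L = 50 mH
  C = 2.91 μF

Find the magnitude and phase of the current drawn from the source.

Step 1 — Angular frequency: ω = 2π·f = 2π·2370 = 1.489e+04 rad/s.
Step 2 — Component impedances:
  R: Z = R = 2780 Ω
  L: Z = jωL = j·1.489e+04·0.05 = 0 + j744.6 Ω
  C: Z = 1/(jωC) = -j/(ω·C) = 0 - j23.08 Ω
Step 3 — Series combination: Z_total = R + L + C = 2780 + j721.5 Ω = 2872∠14.5° Ω.
Step 4 — Source phasor: V = 193∠-90.0° V = 0 - j193 V.
Step 5 — Ohm's law: I = V / Z_total = (0 - j193) / (2780 + j721.5) = -0.01688 - j0.06504 A.
Step 6 — Convert to polar: |I| = 0.0672 A, ∠I = -104.5°.

I = 0.0672∠-104.5° A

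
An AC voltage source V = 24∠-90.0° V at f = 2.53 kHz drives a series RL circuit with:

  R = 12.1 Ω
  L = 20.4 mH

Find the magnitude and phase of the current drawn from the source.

Step 1 — Angular frequency: ω = 2π·f = 2π·2530 = 1.59e+04 rad/s.
Step 2 — Component impedances:
  R: Z = R = 12.1 Ω
  L: Z = jωL = j·1.59e+04·0.0204 = 0 + j324.3 Ω
Step 3 — Series combination: Z_total = R + L = 12.1 + j324.3 Ω = 324.5∠87.9° Ω.
Step 4 — Source phasor: V = 24∠-90.0° V = 0 - j24 V.
Step 5 — Ohm's law: I = V / Z_total = (0 - j24) / (12.1 + j324.3) = -0.07391 - j0.002758 A.
Step 6 — Convert to polar: |I| = 0.07396 A, ∠I = -177.9°.

I = 0.07396∠-177.9° A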